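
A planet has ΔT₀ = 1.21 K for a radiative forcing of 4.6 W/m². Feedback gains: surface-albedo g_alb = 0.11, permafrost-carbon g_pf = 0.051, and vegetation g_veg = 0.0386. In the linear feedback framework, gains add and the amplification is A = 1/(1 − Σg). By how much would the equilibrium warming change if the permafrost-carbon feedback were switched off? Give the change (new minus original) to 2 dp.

-0.09 K

Original: g = 0.1996, ΔT = 1.21/(1−0.1996) = 1.5117 K.
Without permafrost-carbon: g' = 0.1486, ΔT' = 1.21/(1−0.1486) = 1.4212 K.
Change = 1.4212 − 1.5117 = -0.09 K.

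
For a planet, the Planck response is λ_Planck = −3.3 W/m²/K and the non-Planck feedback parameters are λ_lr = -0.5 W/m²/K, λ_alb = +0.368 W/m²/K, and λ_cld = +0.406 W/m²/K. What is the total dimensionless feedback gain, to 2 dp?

0.08

Convert to gains: g_lr = -0.5/3.3 = -0.1515; g_alb = 0.368/3.3 = 0.1115; g_cld = 0.406/3.3 = 0.123.
Total gain g = 0.083.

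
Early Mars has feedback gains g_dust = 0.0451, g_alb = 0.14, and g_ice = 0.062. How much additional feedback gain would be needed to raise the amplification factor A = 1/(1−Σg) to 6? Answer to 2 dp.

0.59

Current total gain = 0.2471.
Target gain for A = 6: g* = 1 − 1/6 = 0.8333.
Additional gain needed = 0.8333 − 0.2471 = 0.59.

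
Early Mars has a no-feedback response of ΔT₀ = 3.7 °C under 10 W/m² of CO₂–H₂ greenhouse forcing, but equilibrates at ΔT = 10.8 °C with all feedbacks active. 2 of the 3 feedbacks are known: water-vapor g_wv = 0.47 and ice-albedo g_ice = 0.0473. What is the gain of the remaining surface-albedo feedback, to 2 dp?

Amplification A = ΔT/ΔT₀ = 10.8/3.7 = 2.919.
Total gain g = 1 − 1/A = 1 − 1/2.919 = 0.6574.
Known gains sum to 0.47 + 0.0473 = 0.5173.
g_alb = 0.6574 − 0.5173 = 0.14.

0.14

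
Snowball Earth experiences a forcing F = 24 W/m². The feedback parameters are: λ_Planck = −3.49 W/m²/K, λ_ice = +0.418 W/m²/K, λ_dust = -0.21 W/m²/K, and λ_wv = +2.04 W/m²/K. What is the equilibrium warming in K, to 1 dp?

Net feedback parameter λ = (−3.49) + (+0.418) + (-0.21) + (+2.04) = -1.242 W/m²/K.
ΔT = −F/λ = −24/(-1.242) = 19.3 K.

19.3 K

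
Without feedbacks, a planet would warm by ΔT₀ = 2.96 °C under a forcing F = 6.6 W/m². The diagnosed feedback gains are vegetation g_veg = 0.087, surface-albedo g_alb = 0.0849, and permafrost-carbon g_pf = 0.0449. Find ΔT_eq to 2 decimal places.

Total gain g = 0.087 + 0.0849 + 0.0449 = 0.2168.
Amplification A = 1/(1 − 0.2168) = 1.277.
ΔT = 2.96 × 1.277 = 3.78 °C.

3.78 °C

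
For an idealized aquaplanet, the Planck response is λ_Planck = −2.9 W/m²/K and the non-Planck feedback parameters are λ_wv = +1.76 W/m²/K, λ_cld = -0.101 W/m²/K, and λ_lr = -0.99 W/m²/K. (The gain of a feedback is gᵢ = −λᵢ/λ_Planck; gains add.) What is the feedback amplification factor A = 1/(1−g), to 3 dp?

1.300

Convert to gains: g_wv = 1.76/2.9 = 0.6069; g_cld = -0.101/2.9 = -0.03483; g_lr = -0.99/2.9 = -0.3414.
Total gain g = 0.23067.
A = 1/(1 − 0.23067) = 1.300.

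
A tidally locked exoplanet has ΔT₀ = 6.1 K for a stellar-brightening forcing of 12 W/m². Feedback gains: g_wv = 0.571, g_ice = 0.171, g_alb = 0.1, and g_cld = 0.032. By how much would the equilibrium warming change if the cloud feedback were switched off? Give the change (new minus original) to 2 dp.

Original: g = 0.874, ΔT = 6.1/(1−0.874) = 48.4127 K.
Without cloud: g' = 0.842, ΔT' = 6.1/(1−0.842) = 38.6076 K.
Change = 38.6076 − 48.4127 = -9.81 K.

-9.81 K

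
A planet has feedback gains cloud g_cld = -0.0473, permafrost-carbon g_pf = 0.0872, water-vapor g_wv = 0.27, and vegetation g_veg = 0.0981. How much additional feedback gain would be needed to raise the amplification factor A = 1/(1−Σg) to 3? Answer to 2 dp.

0.26

Current total gain = 0.408.
Target gain for A = 3: g* = 1 − 1/3 = 0.6667.
Additional gain needed = 0.6667 − 0.408 = 0.26.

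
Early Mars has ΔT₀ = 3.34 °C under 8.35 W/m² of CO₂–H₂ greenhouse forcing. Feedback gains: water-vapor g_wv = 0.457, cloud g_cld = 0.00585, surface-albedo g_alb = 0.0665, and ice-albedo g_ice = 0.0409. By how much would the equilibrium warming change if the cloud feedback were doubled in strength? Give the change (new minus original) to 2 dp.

Original: g = 0.57025, ΔT = 3.34/(1−0.57025) = 7.7720 °C.
With doubled cloud: g' = 0.5761, ΔT' = 3.34/(1−0.5761) = 7.8792 °C.
Change = 7.8792 − 7.7720 = 0.11 °C.

0.11 °C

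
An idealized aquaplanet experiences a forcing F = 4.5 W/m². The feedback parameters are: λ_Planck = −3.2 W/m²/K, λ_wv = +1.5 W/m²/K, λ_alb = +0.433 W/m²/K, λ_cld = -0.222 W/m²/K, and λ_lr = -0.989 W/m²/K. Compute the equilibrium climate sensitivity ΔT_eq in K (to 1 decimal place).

1.8 K

Net feedback parameter λ = (−3.2) + (+1.5) + (+0.433) + (-0.222) + (-0.989) = -2.478 W/m²/K.
ΔT = −F/λ = −4.5/(-2.478) = 1.8 K.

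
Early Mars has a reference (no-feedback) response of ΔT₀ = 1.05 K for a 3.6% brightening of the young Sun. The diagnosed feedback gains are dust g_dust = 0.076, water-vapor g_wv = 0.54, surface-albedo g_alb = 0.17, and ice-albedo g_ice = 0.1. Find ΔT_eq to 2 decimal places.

9.21 K

Total gain g = 0.076 + 0.54 + 0.17 + 0.1 = 0.886.
Amplification A = 1/(1 − 0.886) = 8.772.
ΔT = 1.05 × 8.772 = 9.21 K.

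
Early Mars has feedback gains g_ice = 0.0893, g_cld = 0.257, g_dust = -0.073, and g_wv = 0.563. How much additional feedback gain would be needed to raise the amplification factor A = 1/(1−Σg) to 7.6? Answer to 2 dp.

0.03

Current total gain = 0.8363.
Target gain for A = 7.6: g* = 1 − 1/7.6 = 0.8684.
Additional gain needed = 0.8684 − 0.8363 = 0.03.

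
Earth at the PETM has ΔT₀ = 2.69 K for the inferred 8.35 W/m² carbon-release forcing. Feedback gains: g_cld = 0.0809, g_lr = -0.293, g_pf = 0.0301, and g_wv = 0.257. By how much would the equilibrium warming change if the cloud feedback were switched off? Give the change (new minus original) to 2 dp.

-0.23 K

Original: g = 0.075, ΔT = 2.69/(1−0.075) = 2.9081 K.
Without cloud: g' = -0.0059, ΔT' = 2.69/(1+0.0059) = 2.6742 K.
Change = 2.6742 − 2.9081 = -0.23 K.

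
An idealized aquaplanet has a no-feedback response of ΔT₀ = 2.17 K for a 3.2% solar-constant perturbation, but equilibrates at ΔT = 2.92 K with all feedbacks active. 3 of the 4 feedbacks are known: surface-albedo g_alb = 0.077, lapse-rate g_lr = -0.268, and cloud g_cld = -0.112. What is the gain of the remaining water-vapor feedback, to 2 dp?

0.56

Amplification A = ΔT/ΔT₀ = 2.92/2.17 = 1.346.
Total gain g = 1 − 1/A = 1 − 1/1.346 = 0.2571.
Known gains sum to 0.077 − 0.268 − 0.112 = -0.303.
g_wv = 0.2571 + 0.303 = 0.56.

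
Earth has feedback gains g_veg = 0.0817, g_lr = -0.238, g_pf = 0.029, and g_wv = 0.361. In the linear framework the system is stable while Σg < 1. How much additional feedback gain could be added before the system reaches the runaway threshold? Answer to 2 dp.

0.77

Current total gain = 0.0817 − 0.238 + 0.029 + 0.361 = 0.2337.
Margin to runaway = 1 − 0.2337 = 0.77.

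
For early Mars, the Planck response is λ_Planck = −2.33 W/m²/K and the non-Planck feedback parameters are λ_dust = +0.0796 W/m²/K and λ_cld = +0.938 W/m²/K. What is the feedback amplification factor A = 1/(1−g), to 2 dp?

1.78

Convert to gains: g_dust = 0.0796/2.33 = 0.03416; g_cld = 0.938/2.33 = 0.4026.
Total gain g = 0.43676.
A = 1/(1 − 0.43676) = 1.78.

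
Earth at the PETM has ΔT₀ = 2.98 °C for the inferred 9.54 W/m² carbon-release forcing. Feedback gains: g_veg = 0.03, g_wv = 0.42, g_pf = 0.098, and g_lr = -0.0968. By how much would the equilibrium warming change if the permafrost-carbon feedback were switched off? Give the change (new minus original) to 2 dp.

-0.82 °C

Original: g = 0.4512, ΔT = 2.98/(1−0.4512) = 5.4300 °C.
Without permafrost-carbon: g' = 0.3532, ΔT' = 2.98/(1−0.3532) = 4.6073 °C.
Change = 4.6073 − 5.4300 = -0.82 °C.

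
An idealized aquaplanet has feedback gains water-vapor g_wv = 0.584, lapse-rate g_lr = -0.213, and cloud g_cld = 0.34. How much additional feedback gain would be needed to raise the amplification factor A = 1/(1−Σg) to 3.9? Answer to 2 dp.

0.03

Current total gain = 0.711.
Target gain for A = 3.9: g* = 1 − 1/3.9 = 0.7436.
Additional gain needed = 0.7436 − 0.711 = 0.03.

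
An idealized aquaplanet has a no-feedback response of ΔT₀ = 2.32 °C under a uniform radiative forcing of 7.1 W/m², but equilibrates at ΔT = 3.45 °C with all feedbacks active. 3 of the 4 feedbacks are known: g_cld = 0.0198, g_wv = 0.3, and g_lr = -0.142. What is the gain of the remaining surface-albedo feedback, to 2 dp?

0.15

Amplification A = ΔT/ΔT₀ = 3.45/2.32 = 1.487.
Total gain g = 1 − 1/A = 1 − 1/1.487 = 0.3275.
Known gains sum to 0.0198 + 0.3 − 0.142 = 0.1778.
g_alb = 0.3275 − 0.1778 = 0.15.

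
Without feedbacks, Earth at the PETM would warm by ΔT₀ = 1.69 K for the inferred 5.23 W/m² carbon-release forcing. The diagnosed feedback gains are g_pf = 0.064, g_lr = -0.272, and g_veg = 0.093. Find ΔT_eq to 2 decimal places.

Total gain g = 0.064 − 0.272 + 0.093 = -0.115.
Amplification A = 1/(1 + 0.115) = 0.8969.
ΔT = 1.69 × 0.8969 = 1.52 K.

1.52 K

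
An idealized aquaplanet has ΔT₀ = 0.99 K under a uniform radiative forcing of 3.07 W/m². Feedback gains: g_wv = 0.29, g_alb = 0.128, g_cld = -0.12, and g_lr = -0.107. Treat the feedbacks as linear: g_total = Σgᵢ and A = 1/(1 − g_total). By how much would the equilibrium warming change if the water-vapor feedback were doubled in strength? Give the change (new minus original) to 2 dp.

0.68 K

Original: g = 0.191, ΔT = 0.99/(1−0.191) = 1.2237 K.
With doubled water-vapor: g' = 0.481, ΔT' = 0.99/(1−0.481) = 1.9075 K.
Change = 1.9075 − 1.2237 = 0.68 K.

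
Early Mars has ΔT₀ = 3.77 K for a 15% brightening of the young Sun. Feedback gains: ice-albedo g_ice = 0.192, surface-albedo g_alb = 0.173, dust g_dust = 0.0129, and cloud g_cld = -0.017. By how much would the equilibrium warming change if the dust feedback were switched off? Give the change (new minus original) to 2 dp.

Original: g = 0.3609, ΔT = 3.77/(1−0.3609) = 5.8989 K.
Without dust: g' = 0.348, ΔT' = 3.77/(1−0.348) = 5.7822 K.
Change = 5.7822 − 5.8989 = -0.12 K.

-0.12 K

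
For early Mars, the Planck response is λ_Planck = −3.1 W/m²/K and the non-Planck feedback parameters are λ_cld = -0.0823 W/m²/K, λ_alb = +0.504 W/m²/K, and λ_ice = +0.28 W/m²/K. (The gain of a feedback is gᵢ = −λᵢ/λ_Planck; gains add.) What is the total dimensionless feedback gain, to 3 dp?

0.226

Convert to gains: g_cld = -0.0823/3.1 = -0.02655; g_alb = 0.504/3.1 = 0.1626; g_ice = 0.28/3.1 = 0.09032.
Total gain g = 0.22637.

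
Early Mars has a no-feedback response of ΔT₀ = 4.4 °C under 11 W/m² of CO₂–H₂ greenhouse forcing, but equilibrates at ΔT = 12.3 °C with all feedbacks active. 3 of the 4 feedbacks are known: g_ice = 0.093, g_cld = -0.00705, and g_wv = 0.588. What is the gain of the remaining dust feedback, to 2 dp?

Amplification A = ΔT/ΔT₀ = 12.3/4.4 = 2.795.
Total gain g = 1 − 1/A = 1 − 1/2.795 = 0.6422.
Known gains sum to 0.093 − 0.00705 + 0.588 = 0.67395.
g_dust = 0.6422 − 0.67395 = -0.03.

-0.03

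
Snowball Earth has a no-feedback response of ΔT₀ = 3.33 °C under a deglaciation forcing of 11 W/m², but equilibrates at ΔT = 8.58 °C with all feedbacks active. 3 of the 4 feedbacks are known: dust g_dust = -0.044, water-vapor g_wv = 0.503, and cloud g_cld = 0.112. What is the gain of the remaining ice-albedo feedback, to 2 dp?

Amplification A = ΔT/ΔT₀ = 8.58/3.33 = 2.577.
Total gain g = 1 − 1/A = 1 − 1/2.577 = 0.612.
Known gains sum to -0.044 + 0.503 + 0.112 = 0.571.
g_ice = 0.612 − 0.571 = 0.04.

0.04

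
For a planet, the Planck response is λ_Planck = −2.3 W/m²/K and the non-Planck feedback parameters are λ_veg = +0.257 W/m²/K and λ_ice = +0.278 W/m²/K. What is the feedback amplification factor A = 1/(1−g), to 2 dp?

1.30

Convert to gains: g_veg = 0.257/2.3 = 0.1117; g_ice = 0.278/2.3 = 0.1209.
Total gain g = 0.2326.
A = 1/(1 − 0.2326) = 1.30.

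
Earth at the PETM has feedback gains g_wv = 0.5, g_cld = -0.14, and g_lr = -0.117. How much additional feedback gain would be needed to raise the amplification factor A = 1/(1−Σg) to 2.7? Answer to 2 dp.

0.39

Current total gain = 0.243.
Target gain for A = 2.7: g* = 1 − 1/2.7 = 0.6296.
Additional gain needed = 0.6296 − 0.243 = 0.39.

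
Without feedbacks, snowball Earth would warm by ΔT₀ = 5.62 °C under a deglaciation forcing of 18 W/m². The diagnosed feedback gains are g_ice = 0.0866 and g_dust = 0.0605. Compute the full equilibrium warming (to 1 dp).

6.6 °C

Total gain g = 0.0866 + 0.0605 = 0.1471.
Amplification A = 1/(1 − 0.1471) = 1.172.
ΔT = 5.62 × 1.172 = 6.6 °C.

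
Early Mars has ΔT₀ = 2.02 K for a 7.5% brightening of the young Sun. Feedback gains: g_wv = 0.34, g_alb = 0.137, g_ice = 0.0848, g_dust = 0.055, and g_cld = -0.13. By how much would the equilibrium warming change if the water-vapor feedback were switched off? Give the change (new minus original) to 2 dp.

Original: g = 0.4868, ΔT = 2.02/(1−0.4868) = 3.9361 K.
Without water-vapor: g' = 0.1468, ΔT' = 2.02/(1−0.1468) = 2.3676 K.
Change = 2.3676 − 3.9361 = -1.57 K.

-1.57 K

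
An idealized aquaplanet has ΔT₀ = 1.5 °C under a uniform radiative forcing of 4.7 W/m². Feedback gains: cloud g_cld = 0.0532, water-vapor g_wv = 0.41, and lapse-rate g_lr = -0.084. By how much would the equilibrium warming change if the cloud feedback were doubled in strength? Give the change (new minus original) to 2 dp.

0.23 °C

Original: g = 0.3792, ΔT = 1.5/(1−0.3792) = 2.4162 °C.
With doubled cloud: g' = 0.4324, ΔT' = 1.5/(1−0.4324) = 2.6427 °C.
Change = 2.6427 − 2.4162 = 0.23 °C.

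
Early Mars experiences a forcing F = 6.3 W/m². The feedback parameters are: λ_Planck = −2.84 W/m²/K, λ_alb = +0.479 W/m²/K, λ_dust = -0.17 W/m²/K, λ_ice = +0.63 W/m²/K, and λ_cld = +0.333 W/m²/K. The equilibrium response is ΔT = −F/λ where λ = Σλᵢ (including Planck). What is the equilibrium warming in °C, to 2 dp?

4.02 °C

Net feedback parameter λ = (−2.84) + (+0.479) + (-0.17) + (+0.63) + (+0.333) = -1.568 W/m²/K.
ΔT = −F/λ = −6.3/(-1.568) = 4.02 °C.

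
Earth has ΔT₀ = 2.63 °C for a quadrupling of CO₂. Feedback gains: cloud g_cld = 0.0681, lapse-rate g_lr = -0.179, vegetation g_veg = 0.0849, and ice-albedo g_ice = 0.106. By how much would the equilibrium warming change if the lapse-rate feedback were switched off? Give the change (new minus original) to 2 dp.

0.69 °C

Original: g = 0.08, ΔT = 2.63/(1−0.08) = 2.8587 °C.
Without lapse-rate: g' = 0.259, ΔT' = 2.63/(1−0.259) = 3.5493 °C.
Change = 3.5493 − 2.8587 = 0.69 °C.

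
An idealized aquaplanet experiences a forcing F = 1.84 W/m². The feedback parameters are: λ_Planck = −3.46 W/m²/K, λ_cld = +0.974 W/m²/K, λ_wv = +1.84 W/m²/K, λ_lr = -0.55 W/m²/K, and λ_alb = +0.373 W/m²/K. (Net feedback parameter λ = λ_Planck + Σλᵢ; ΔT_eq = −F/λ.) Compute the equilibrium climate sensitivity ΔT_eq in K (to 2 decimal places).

Net feedback parameter λ = (−3.46) + (+0.974) + (+1.84) + (-0.55) + (+0.373) = -0.823 W/m²/K.
ΔT = −F/λ = −1.84/(-0.823) = 2.24 K.

2.24 K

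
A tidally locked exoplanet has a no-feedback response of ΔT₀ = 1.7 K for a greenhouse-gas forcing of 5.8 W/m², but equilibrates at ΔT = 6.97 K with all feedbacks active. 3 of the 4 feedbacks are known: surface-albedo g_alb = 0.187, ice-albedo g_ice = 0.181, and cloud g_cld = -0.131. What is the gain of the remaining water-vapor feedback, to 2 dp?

Amplification A = ΔT/ΔT₀ = 6.97/1.7 = 4.1.
Total gain g = 1 − 1/A = 1 − 1/4.1 = 0.7561.
Known gains sum to 0.187 + 0.181 − 0.131 = 0.237.
g_wv = 0.7561 − 0.237 = 0.52.

0.52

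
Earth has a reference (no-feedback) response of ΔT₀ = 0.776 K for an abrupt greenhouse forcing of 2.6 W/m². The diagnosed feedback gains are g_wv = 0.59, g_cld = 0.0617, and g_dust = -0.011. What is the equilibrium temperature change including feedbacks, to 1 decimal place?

Total gain g = 0.59 + 0.0617 − 0.011 = 0.6407.
Amplification A = 1/(1 − 0.6407) = 2.783.
ΔT = 0.776 × 2.783 = 2.2 K.

2.2 K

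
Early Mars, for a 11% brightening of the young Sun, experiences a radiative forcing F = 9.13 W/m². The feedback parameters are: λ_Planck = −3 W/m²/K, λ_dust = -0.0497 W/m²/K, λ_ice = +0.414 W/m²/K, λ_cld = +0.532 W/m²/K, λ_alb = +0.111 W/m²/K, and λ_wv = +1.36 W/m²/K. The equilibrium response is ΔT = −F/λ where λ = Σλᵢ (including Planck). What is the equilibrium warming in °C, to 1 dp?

Net feedback parameter λ = (−3) + (-0.0497) + (+0.414) + (+0.532) + (+0.111) + (+1.36) = -0.6327 W/m²/K.
ΔT = −F/λ = −9.13/(-0.6327) = 14.4 °C.

14.4 °C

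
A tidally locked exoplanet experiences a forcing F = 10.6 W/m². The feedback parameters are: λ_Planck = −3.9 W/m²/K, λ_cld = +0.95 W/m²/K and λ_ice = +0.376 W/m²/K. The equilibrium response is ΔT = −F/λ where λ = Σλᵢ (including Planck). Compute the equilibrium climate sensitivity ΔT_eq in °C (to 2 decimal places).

4.12 °C

Net feedback parameter λ = (−3.9) + (+0.95) + (+0.376) = -2.574 W/m²/K.
ΔT = −F/λ = −10.6/(-2.574) = 4.12 °C.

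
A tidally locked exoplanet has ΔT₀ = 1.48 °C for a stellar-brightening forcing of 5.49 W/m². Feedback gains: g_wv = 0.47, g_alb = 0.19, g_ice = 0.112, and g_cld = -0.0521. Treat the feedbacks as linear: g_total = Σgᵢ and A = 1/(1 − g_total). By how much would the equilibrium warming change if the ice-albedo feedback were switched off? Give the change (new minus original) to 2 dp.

-1.51 °C

Original: g = 0.7199, ΔT = 1.48/(1−0.7199) = 5.2838 °C.
Without ice-albedo: g' = 0.6079, ΔT' = 1.48/(1−0.6079) = 3.7745 °C.
Change = 3.7745 − 5.2838 = -1.51 °C.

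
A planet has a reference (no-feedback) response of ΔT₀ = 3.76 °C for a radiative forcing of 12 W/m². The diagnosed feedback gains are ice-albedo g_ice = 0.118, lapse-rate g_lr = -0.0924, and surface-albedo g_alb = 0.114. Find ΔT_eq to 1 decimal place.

Total gain g = 0.118 − 0.0924 + 0.114 = 0.1396.
Amplification A = 1/(1 − 0.1396) = 1.162.
ΔT = 3.76 × 1.162 = 4.4 °C.

4.4 °C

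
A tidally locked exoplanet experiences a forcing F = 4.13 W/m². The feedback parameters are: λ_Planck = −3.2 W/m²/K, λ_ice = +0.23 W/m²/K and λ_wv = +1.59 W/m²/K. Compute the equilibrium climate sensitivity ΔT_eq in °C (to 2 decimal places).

2.99 °C

Net feedback parameter λ = (−3.2) + (+0.23) + (+1.59) = -1.38 W/m²/K.
ΔT = −F/λ = −4.13/(-1.38) = 2.99 °C.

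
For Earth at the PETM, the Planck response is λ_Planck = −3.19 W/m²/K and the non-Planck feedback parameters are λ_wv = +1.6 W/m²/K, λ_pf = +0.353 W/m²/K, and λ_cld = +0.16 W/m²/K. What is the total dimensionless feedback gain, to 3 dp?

0.662

Convert to gains: g_wv = 1.6/3.19 = 0.5016; g_pf = 0.353/3.19 = 0.1107; g_cld = 0.16/3.19 = 0.05016.
Total gain g = 0.66246.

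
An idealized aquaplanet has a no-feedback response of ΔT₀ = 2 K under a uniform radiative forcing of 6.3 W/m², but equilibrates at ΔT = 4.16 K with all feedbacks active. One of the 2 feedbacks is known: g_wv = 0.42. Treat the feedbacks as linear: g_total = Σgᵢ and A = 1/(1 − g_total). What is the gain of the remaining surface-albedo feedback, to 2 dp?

Amplification A = ΔT/ΔT₀ = 4.16/2 = 2.08.
Total gain g = 1 − 1/A = 1 − 1/2.08 = 0.5192.
The known gain is 0.42.
g_alb = 0.5192 − 0.42 = 0.10.

0.10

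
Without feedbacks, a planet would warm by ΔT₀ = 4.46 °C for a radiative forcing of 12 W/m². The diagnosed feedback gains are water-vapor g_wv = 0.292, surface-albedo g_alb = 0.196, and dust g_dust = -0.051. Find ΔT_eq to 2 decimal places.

Total gain g = 0.292 + 0.196 − 0.051 = 0.437.
Amplification A = 1/(1 − 0.437) = 1.776.
ΔT = 4.46 × 1.776 = 7.92 °C.

7.92 °C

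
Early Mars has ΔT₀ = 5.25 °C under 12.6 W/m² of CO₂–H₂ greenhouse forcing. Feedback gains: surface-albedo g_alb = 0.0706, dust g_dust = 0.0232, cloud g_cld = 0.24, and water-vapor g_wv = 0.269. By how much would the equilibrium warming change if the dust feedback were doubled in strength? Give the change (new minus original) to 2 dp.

0.82 °C

Original: g = 0.6028, ΔT = 5.25/(1−0.6028) = 13.2175 °C.
With doubled dust: g' = 0.626, ΔT' = 5.25/(1−0.626) = 14.0374 °C.
Change = 14.0374 − 13.2175 = 0.82 °C.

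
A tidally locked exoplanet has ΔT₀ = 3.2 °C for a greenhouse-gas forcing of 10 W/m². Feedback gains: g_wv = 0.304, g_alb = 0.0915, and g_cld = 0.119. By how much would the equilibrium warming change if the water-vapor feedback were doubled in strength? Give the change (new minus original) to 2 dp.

Original: g = 0.5145, ΔT = 3.2/(1−0.5145) = 6.5911 °C.
With doubled water-vapor: g' = 0.8185, ΔT' = 3.2/(1−0.8185) = 17.6309 °C.
Change = 17.6309 − 6.5911 = 11.04 °C.

11.04 °C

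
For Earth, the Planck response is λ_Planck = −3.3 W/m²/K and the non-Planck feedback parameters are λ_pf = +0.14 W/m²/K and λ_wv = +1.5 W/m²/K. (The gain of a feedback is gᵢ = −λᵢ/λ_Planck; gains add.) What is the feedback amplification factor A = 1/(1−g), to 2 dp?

Convert to gains: g_pf = 0.14/3.3 = 0.04242; g_wv = 1.5/3.3 = 0.4545.
Total gain g = 0.49692.
A = 1/(1 − 0.49692) = 1.99.

1.99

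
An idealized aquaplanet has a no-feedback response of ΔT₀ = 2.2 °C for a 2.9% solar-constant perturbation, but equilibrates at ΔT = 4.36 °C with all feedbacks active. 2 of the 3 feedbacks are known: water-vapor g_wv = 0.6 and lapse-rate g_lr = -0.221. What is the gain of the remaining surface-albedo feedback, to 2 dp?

0.12

Amplification A = ΔT/ΔT₀ = 4.36/2.2 = 1.982.
Total gain g = 1 − 1/A = 1 − 1/1.982 = 0.4955.
Known gains sum to 0.6 − 0.221 = 0.379.
g_alb = 0.4955 − 0.379 = 0.12.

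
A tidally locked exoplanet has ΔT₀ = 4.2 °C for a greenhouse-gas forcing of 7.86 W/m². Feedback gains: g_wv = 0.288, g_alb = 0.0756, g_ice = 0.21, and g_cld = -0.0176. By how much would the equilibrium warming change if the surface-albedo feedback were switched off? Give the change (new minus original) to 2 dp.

Original: g = 0.556, ΔT = 4.2/(1−0.556) = 9.4595 °C.
Without surface-albedo: g' = 0.4804, ΔT' = 4.2/(1−0.4804) = 8.0831 °C.
Change = 8.0831 − 9.4595 = -1.38 °C.

-1.38 °C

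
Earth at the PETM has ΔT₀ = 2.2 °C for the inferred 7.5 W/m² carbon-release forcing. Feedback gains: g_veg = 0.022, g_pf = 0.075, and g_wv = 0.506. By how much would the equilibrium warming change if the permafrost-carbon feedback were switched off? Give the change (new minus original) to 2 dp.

-0.88 °C

Original: g = 0.603, ΔT = 2.2/(1−0.603) = 5.5416 °C.
Without permafrost-carbon: g' = 0.528, ΔT' = 2.2/(1−0.528) = 4.6610 °C.
Change = 4.6610 − 5.5416 = -0.88 °C.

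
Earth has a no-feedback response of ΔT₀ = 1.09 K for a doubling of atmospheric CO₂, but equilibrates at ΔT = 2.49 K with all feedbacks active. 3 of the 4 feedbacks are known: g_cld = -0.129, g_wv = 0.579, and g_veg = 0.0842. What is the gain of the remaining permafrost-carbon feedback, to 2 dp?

0.03

Amplification A = ΔT/ΔT₀ = 2.49/1.09 = 2.284.
Total gain g = 1 − 1/A = 1 − 1/2.284 = 0.5622.
Known gains sum to -0.129 + 0.579 + 0.0842 = 0.5342.
g_pf = 0.5622 − 0.5342 = 0.03.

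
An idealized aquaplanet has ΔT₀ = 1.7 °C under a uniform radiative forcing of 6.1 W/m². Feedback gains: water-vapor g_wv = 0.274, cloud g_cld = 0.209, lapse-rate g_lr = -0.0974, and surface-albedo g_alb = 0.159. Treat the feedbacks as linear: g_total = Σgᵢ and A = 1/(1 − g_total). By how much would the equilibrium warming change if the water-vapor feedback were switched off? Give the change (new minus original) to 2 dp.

Original: g = 0.5446, ΔT = 1.7/(1−0.5446) = 3.7330 °C.
Without water-vapor: g' = 0.2706, ΔT' = 1.7/(1−0.2706) = 2.3307 °C.
Change = 2.3307 − 3.7330 = -1.40 °C.

-1.40 °C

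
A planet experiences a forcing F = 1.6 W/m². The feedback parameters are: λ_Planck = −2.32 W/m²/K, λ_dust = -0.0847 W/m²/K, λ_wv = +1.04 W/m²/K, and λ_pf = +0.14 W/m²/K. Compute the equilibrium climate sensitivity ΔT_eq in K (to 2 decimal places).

Net feedback parameter λ = (−2.32) + (-0.0847) + (+1.04) + (+0.14) = -1.2247 W/m²/K.
ΔT = −F/λ = −1.6/(-1.2247) = 1.31 K.

1.31 K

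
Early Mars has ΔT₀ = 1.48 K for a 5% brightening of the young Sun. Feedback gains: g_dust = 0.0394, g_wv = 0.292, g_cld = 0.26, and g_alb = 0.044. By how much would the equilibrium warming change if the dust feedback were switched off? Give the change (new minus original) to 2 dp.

-0.40 K

Original: g = 0.6354, ΔT = 1.48/(1−0.6354) = 4.0592 K.
Without dust: g' = 0.596, ΔT' = 1.48/(1−0.596) = 3.6634 K.
Change = 3.6634 − 4.0592 = -0.40 K.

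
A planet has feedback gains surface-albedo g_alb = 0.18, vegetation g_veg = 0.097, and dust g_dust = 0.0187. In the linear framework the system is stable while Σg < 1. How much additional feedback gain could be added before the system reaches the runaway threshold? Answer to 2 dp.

Current total gain = 0.18 + 0.097 + 0.0187 = 0.2957.
Margin to runaway = 1 − 0.2957 = 0.70.

0.70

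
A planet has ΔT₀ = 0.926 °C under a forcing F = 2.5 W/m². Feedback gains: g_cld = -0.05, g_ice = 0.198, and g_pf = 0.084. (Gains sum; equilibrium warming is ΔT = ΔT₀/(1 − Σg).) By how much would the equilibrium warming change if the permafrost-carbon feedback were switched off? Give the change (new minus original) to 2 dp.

Original: g = 0.232, ΔT = 0.926/(1−0.232) = 1.2057 °C.
Without permafrost-carbon: g' = 0.148, ΔT' = 0.926/(1−0.148) = 1.0869 °C.
Change = 1.0869 − 1.2057 = -0.12 °C.

-0.12 °C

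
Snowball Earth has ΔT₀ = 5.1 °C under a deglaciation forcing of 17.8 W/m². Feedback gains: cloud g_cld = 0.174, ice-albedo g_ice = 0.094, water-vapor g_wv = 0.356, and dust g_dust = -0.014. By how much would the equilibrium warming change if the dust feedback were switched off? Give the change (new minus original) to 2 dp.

0.49 °C

Original: g = 0.61, ΔT = 5.1/(1−0.61) = 13.0769 °C.
Without dust: g' = 0.624, ΔT' = 5.1/(1−0.624) = 13.5638 °C.
Change = 13.5638 − 13.0769 = 0.49 °C.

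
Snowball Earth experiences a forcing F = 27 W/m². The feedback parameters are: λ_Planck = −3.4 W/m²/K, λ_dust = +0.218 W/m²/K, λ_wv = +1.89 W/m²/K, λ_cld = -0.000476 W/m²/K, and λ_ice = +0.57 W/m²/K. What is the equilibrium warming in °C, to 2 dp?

37.37 °C

Net feedback parameter λ = (−3.4) + (+0.218) + (+1.89) + (-0.000476) + (+0.57) = -0.722476 W/m²/K.
ΔT = −F/λ = −27/(-0.722476) = 37.37 °C.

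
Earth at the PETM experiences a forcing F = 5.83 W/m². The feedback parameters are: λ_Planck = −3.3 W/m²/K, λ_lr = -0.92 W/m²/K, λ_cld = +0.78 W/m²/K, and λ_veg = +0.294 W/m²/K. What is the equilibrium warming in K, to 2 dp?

Net feedback parameter λ = (−3.3) + (-0.92) + (+0.78) + (+0.294) = -3.146 W/m²/K.
ΔT = −F/λ = −5.83/(-3.146) = 1.85 K.

1.85 K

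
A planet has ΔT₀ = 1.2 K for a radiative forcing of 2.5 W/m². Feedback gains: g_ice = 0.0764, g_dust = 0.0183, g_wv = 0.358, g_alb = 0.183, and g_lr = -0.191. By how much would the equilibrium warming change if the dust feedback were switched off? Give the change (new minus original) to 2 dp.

-0.07 K

Original: g = 0.4447, ΔT = 1.2/(1−0.4447) = 2.1610 K.
Without dust: g' = 0.4264, ΔT' = 1.2/(1−0.4264) = 2.0921 K.
Change = 2.0921 − 2.1610 = -0.07 K.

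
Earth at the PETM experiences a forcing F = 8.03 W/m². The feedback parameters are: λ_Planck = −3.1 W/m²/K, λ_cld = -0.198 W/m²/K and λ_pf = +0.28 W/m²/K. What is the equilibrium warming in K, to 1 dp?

2.7 K

Net feedback parameter λ = (−3.1) + (-0.198) + (+0.28) = -3.018 W/m²/K.
ΔT = −F/λ = −8.03/(-3.018) = 2.7 K.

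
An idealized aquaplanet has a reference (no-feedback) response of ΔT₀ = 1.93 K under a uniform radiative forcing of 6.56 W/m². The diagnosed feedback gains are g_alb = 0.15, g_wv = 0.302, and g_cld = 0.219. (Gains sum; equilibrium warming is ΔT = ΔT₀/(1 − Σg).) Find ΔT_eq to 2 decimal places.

5.87 K

Total gain g = 0.15 + 0.302 + 0.219 = 0.671.
Amplification A = 1/(1 − 0.671) = 3.04.
ΔT = 1.93 × 3.04 = 5.87 K.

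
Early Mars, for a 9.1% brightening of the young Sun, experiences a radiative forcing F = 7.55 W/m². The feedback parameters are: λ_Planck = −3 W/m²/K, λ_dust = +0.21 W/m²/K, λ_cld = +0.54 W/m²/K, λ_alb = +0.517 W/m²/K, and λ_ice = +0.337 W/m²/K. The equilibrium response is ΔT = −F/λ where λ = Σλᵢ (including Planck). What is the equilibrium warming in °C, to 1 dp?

5.4 °C

Net feedback parameter λ = (−3) + (+0.21) + (+0.54) + (+0.517) + (+0.337) = -1.396 W/m²/K.
ΔT = −F/λ = −7.55/(-1.396) = 5.4 °C.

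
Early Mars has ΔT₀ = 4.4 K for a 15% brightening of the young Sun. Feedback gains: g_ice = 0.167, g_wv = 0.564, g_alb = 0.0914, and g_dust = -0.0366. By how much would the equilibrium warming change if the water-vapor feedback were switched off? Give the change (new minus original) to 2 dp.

Original: g = 0.7858, ΔT = 4.4/(1−0.7858) = 20.5415 K.
Without water-vapor: g' = 0.2218, ΔT' = 4.4/(1−0.2218) = 5.6541 K.
Change = 5.6541 − 20.5415 = -14.89 K.

-14.89 K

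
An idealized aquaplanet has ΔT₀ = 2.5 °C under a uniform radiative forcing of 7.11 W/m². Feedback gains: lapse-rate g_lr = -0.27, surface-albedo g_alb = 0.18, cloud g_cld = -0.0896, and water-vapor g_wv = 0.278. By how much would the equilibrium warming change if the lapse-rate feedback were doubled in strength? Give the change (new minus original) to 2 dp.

Original: g = 0.0984, ΔT = 2.5/(1−0.0984) = 2.7728 °C.
With doubled lapse-rate: g' = -0.1716, ΔT' = 2.5/(1+0.1716) = 2.1338 °C.
Change = 2.1338 − 2.7728 = -0.64 °C.

-0.64 °C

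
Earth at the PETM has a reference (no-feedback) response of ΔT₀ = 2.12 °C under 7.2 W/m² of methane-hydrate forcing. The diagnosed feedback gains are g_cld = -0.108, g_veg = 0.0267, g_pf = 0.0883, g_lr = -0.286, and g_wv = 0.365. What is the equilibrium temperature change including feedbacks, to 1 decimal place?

2.3 °C

Total gain g = -0.108 + 0.0267 + 0.0883 − 0.286 + 0.365 = 0.086.
Amplification A = 1/(1 − 0.086) = 1.094.
ΔT = 2.12 × 1.094 = 2.3 °C.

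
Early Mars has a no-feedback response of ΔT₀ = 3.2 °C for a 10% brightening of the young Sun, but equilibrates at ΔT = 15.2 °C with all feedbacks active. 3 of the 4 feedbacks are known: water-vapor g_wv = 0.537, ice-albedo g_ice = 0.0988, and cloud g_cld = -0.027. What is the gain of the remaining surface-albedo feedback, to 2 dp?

0.18

Amplification A = ΔT/ΔT₀ = 15.2/3.2 = 4.75.
Total gain g = 1 − 1/A = 1 − 1/4.75 = 0.7895.
Known gains sum to 0.537 + 0.0988 − 0.027 = 0.6088.
g_alb = 0.7895 − 0.6088 = 0.18.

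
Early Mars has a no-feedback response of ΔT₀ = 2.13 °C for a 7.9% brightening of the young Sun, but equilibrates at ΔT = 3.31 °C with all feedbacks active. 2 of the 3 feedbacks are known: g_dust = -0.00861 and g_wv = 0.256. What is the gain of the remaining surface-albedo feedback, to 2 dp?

0.11

Amplification A = ΔT/ΔT₀ = 3.31/2.13 = 1.554.
Total gain g = 1 − 1/A = 1 − 1/1.554 = 0.3565.
Known gains sum to -0.00861 + 0.256 = 0.24739.
g_alb = 0.3565 − 0.24739 = 0.11.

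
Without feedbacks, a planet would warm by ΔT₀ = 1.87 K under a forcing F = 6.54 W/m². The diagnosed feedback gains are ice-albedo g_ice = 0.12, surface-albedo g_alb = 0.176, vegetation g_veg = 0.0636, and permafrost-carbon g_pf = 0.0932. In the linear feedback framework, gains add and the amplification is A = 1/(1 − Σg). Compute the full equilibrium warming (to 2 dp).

Total gain g = 0.12 + 0.176 + 0.0636 + 0.0932 = 0.4528.
Amplification A = 1/(1 − 0.4528) = 1.827.
ΔT = 1.87 × 1.827 = 3.42 K.

3.42 K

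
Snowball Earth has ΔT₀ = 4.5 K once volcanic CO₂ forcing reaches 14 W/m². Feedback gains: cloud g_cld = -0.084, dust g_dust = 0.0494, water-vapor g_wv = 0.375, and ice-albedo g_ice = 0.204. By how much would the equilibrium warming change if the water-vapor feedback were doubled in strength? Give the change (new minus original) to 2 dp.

45.95 K

Original: g = 0.5444, ΔT = 4.5/(1−0.5444) = 9.8771 K.
With doubled water-vapor: g' = 0.9194, ΔT' = 4.5/(1−0.9194) = 55.8313 K.
Change = 55.8313 − 9.8771 = 45.95 K.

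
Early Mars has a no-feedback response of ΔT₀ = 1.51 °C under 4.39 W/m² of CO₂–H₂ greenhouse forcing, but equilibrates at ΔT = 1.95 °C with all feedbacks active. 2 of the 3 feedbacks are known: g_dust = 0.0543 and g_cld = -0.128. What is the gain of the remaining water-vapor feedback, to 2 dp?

0.30

Amplification A = ΔT/ΔT₀ = 1.95/1.51 = 1.291.
Total gain g = 1 − 1/A = 1 − 1/1.291 = 0.2254.
Known gains sum to 0.0543 − 0.128 = -0.0737.
g_wv = 0.2254 + 0.0737 = 0.30.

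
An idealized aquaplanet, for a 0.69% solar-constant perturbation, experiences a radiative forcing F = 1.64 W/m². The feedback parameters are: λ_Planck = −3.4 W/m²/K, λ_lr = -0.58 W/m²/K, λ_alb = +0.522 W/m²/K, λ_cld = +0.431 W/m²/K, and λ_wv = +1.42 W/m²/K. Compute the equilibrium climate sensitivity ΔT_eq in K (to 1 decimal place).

Net feedback parameter λ = (−3.4) + (-0.58) + (+0.522) + (+0.431) + (+1.42) = -1.607 W/m²/K.
ΔT = −F/λ = −1.64/(-1.607) = 1.0 K.

1.0 K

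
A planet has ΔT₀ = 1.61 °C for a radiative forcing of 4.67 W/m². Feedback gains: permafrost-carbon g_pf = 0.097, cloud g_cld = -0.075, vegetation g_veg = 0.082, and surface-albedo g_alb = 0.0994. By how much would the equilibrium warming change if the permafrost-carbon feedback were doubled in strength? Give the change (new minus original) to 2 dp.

0.28 °C

Original: g = 0.2034, ΔT = 1.61/(1−0.2034) = 2.0211 °C.
With doubled permafrost-carbon: g' = 0.3004, ΔT' = 1.61/(1−0.3004) = 2.3013 °C.
Change = 2.3013 − 2.0211 = 0.28 °C.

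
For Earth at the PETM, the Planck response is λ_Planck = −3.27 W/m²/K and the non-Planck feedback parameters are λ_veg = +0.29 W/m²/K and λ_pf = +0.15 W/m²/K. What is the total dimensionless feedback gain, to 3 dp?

Convert to gains: g_veg = 0.29/3.27 = 0.08869; g_pf = 0.15/3.27 = 0.04587.
Total gain g = 0.13456.

0.135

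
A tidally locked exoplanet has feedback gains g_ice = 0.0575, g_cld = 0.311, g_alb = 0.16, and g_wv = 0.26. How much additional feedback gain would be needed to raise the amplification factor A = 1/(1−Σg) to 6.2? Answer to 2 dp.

Current total gain = 0.7885.
Target gain for A = 6.2: g* = 1 − 1/6.2 = 0.8387.
Additional gain needed = 0.8387 − 0.7885 = 0.05.

0.05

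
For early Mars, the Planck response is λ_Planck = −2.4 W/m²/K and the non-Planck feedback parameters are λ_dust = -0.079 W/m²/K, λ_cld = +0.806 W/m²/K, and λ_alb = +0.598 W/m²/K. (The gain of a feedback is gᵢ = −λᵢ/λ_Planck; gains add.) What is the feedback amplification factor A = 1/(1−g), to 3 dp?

2.233

Convert to gains: g_dust = -0.079/2.4 = -0.03292; g_cld = 0.806/2.4 = 0.3358; g_alb = 0.598/2.4 = 0.2492.
Total gain g = 0.55208.
A = 1/(1 − 0.55208) = 2.233.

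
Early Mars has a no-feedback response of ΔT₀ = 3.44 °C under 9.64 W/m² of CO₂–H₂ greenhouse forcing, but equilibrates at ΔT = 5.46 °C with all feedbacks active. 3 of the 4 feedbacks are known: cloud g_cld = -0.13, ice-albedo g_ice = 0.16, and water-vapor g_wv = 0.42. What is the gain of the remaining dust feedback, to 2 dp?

-0.08

Amplification A = ΔT/ΔT₀ = 5.46/3.44 = 1.587.
Total gain g = 1 − 1/A = 1 − 1/1.587 = 0.3699.
Known gains sum to -0.13 + 0.16 + 0.42 = 0.45.
g_dust = 0.3699 − 0.45 = -0.08.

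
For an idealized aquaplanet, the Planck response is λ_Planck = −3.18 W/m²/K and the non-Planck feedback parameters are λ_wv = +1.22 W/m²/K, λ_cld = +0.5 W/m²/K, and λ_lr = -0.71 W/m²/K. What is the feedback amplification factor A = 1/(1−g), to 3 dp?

Convert to gains: g_wv = 1.22/3.18 = 0.3836; g_cld = 0.5/3.18 = 0.1572; g_lr = -0.71/3.18 = -0.2233.
Total gain g = 0.3175.
A = 1/(1 − 0.3175) = 1.465.

1.465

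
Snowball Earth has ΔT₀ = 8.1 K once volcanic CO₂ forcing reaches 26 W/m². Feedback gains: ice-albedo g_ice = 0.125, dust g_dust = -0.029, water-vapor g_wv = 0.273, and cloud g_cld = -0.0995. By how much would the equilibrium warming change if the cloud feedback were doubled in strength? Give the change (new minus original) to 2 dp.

Original: g = 0.2695, ΔT = 8.1/(1−0.2695) = 11.0883 K.
With doubled cloud: g' = 0.17, ΔT' = 8.1/(1−0.17) = 9.7590 K.
Change = 9.7590 − 11.0883 = -1.33 K.

-1.33 K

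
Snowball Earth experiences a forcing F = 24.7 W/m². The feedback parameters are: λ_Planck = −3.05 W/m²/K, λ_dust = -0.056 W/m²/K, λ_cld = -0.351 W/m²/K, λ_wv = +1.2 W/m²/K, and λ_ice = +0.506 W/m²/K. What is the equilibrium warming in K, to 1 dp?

14.1 K

Net feedback parameter λ = (−3.05) + (-0.056) + (-0.351) + (+1.2) + (+0.506) = -1.751 W/m²/K.
ΔT = −F/λ = −24.7/(-1.751) = 14.1 K.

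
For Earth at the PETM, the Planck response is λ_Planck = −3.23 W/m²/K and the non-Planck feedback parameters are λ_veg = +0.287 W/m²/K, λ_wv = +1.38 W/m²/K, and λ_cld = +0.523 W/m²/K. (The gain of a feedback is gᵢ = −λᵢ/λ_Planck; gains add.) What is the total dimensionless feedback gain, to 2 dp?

0.68

Convert to gains: g_veg = 0.287/3.23 = 0.08885; g_wv = 1.38/3.23 = 0.4272; g_cld = 0.523/3.23 = 0.1619.
Total gain g = 0.67795.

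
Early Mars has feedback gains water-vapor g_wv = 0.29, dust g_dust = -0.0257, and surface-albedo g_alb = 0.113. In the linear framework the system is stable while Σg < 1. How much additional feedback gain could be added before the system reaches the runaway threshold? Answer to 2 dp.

Current total gain = 0.29 − 0.0257 + 0.113 = 0.3773.
Margin to runaway = 1 − 0.3773 = 0.62.

0.62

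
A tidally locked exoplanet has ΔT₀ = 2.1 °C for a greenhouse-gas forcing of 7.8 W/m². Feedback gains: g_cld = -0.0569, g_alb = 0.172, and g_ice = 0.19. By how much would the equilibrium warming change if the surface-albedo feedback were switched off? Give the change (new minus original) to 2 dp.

Original: g = 0.3051, ΔT = 2.1/(1−0.3051) = 3.0220 °C.
Without surface-albedo: g' = 0.1331, ΔT' = 2.1/(1−0.1331) = 2.4224 °C.
Change = 2.4224 − 3.0220 = -0.60 °C.

-0.60 °C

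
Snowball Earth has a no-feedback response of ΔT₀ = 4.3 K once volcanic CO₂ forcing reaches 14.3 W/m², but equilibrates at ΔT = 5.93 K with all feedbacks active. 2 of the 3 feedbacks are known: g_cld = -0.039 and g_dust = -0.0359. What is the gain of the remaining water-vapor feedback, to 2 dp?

Amplification A = ΔT/ΔT₀ = 5.93/4.3 = 1.379.
Total gain g = 1 − 1/A = 1 − 1/1.379 = 0.2748.
Known gains sum to -0.039 − 0.0359 = -0.0749.
g_wv = 0.2748 + 0.0749 = 0.35.

0.35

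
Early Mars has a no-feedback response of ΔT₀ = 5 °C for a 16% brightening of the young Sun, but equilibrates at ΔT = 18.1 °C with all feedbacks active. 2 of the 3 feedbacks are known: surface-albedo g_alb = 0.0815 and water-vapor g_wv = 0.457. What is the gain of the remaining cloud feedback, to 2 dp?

0.19

Amplification A = ΔT/ΔT₀ = 18.1/5 = 3.62.
Total gain g = 1 − 1/A = 1 − 1/3.62 = 0.7238.
Known gains sum to 0.0815 + 0.457 = 0.5385.
g_cld = 0.7238 − 0.5385 = 0.19.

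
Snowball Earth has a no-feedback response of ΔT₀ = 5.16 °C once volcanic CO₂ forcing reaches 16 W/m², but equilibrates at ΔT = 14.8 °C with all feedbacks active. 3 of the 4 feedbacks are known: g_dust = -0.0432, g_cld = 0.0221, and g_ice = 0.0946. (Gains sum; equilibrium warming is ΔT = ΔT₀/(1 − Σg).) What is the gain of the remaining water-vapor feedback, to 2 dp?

Amplification A = ΔT/ΔT₀ = 14.8/5.16 = 2.868.
Total gain g = 1 − 1/A = 1 − 1/2.868 = 0.6513.
Known gains sum to -0.0432 + 0.0221 + 0.0946 = 0.0735.
g_wv = 0.6513 − 0.0735 = 0.58.

0.58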